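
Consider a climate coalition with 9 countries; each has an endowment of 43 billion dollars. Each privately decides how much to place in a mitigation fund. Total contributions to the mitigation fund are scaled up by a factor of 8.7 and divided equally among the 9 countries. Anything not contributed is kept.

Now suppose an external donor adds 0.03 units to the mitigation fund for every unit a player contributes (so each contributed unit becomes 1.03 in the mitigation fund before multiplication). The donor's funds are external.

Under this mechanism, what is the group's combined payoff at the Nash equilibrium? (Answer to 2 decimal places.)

387.00 billion dollars

The effective private return is 8.7 × 1.03 / 9 = 0.9957, which is still under 1, so the mechanism doesn't change anyone's dominant strategy: zero contribution.
At the Nash equilibrium no one contributes; group total payoff = 9 × 43 = 387.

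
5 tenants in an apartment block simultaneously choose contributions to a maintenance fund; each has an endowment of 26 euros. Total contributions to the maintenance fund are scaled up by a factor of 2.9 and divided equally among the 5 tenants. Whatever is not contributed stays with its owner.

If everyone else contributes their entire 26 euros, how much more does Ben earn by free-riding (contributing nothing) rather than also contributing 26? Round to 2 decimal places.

10.92 euros

Switching from a contribution of 26 to 0 lets Ben keep an extra 26 euros, but lowers the maintenance fund by 26, which costs Ben their own share of that drop: 2.9/5 × 26 = 15.08.
Net gain = 26 − 15.08 = 10.92. The private return per contributed unit (0.5800) is below 1, so free-riding is indeed the best response regardless of what the others do.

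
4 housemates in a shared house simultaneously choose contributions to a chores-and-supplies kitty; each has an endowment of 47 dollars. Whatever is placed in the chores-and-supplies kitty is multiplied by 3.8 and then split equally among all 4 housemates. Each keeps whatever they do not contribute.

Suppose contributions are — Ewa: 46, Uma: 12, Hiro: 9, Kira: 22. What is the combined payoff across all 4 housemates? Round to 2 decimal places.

Total contributed: 46 + 12 + 9 + 22 = 89; total kept: 4 × 47 − 89 = 99.
The chores-and-supplies kitty pays out 3.8 × 89 = 338.20 in aggregate.
Group total = 99 + 338.20 = 437.20.

437.20 dollars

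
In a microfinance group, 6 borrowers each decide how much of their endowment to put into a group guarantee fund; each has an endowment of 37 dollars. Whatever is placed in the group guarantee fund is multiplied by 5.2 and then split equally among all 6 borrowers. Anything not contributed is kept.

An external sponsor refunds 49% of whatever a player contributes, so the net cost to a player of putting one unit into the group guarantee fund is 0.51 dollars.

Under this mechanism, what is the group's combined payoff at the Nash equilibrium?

1263.18 dollars

Under the mechanism each unit contributed yields (5.2/6) / 0.51 = 1.6993 back to its contributor per unit of net cost, which exceeds 1, making full contribution the dominant choice for everyone.
So the Nash equilibrium is full contribution by all 6; the group earns 6 × (37 × 0.49 + 5.2 × 37) = 1263.18.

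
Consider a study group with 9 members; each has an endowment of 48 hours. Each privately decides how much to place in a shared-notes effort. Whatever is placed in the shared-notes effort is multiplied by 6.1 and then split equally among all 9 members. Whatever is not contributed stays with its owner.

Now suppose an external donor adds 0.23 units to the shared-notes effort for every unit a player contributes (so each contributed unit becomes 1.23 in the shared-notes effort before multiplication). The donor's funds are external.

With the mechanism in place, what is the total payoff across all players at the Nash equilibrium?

432.00 hours

The effective private return is 6.1 × 1.23 / 9 = 0.8337, which is still under 1, so the mechanism doesn't change anyone's dominant strategy: zero contribution.
Everyone keeps their endowment and the group total is 9 × 48 = 432.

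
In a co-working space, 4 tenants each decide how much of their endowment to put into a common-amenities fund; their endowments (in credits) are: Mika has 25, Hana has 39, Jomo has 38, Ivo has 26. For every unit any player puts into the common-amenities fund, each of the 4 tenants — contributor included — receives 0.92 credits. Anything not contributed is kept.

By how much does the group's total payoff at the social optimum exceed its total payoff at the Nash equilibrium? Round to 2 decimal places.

The private return per contributed unit is 0.92 < 1 for everyone, so the Nash equilibrium is zero contribution and the group total is Σ E_j = 25 + 39 + 38 + 26 = 128.
Each contributed unit returns 3.680 to the group, so the social optimum is full contribution by everyone: group total = 3.680 × 128 = 471.04.
Efficiency loss = (3.680 − 1) × 128 = 343.04.

343.04 credits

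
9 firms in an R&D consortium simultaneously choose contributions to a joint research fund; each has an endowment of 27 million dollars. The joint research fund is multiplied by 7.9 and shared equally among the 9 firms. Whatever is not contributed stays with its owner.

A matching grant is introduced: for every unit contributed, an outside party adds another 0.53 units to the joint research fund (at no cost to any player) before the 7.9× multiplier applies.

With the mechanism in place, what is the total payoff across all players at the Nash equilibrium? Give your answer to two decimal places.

2937.14 million dollars

With the mechanism, a contributed unit returns 7.9 × 1.53 / 9 = 1.3430 per unit of net cost to the contributor — now above 1 — so contributing fully is weakly dominant for every player.
So the Nash equilibrium is full contribution by all 9; the group earns 7.9 × 1.53 × 243 = 2937.14.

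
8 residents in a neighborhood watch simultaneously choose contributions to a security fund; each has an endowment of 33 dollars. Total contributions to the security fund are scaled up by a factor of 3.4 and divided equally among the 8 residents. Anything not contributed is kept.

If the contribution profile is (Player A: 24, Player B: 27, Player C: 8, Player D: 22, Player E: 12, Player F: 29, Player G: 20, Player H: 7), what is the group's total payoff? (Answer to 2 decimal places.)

Total contributed: 24 + 27 + 8 + 22 + 12 + 29 + 20 + 7 = 149; total kept: 8 × 33 − 149 = 115.
The security fund pays out 3.4 × 149 = 506.60 in aggregate.
Group total = 115 + 506.60 = 621.60.

621.60 dollars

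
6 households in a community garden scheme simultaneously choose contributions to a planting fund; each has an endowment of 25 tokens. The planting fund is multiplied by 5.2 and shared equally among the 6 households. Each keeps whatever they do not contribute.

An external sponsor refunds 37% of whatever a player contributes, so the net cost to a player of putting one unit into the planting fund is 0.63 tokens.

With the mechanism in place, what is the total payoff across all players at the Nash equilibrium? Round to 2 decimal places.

835.50 tokens

With the mechanism, a contributed unit returns (5.2/6) / 0.63 = 1.3757 per unit of net cost to the contributor — now above 1 — so contributing fully is weakly dominant for every player.
At the Nash equilibrium everyone contributes 25. Group total payoff = 6 × (25 × 0.37 + 5.2 × 25) = 835.50.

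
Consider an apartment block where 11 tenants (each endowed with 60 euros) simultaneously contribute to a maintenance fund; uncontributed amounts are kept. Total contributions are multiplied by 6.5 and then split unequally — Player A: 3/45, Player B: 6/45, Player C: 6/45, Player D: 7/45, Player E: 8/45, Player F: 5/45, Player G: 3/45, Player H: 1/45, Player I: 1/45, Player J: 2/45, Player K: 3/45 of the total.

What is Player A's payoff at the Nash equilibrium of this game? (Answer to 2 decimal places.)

A player with share s gets back 6.5·s per unit contributed, so full contribution is dominant for anyone with s > 1/6.5 = 0.1538 and zero contribution is dominant for anyone below.
The shares above 0.1538 belong to Player D and Player E, contributing 60 each; the remaining 9 contribute 0. Total contributed: 120.
Player A keeps 60 and receives 6.5 × 120 × 3/45 = 52.00 from the maintenance fund, for a payoff of 112.00.

112.00 euros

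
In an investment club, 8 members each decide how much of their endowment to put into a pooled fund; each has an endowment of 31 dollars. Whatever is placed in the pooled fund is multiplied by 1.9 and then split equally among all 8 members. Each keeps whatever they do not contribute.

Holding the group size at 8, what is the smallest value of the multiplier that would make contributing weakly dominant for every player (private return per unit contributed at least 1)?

A contributed unit returns (multiplier)/8 to its contributor.
This reaches 1 exactly when the multiplier is 8.

8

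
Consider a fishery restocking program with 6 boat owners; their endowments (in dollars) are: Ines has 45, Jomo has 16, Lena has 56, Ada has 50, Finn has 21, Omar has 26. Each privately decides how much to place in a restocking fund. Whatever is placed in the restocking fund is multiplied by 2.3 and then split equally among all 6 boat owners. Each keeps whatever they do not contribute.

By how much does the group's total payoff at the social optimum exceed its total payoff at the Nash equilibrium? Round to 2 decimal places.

278.20 dollars

The private return per contributed unit is 2.3/6 = 0.3833 < 1 for every player regardless of endowment, so the Nash equilibrium is zero contribution and the group total is Σ E_j = 45 + 16 + 56 + 50 + 21 + 26 = 214.
Each contributed unit returns 2.300 to the group, so the social optimum is full contribution by everyone: group total = 2.300 × 214 = 492.20.
Efficiency loss = (2.300 − 1) × 214 = 278.20.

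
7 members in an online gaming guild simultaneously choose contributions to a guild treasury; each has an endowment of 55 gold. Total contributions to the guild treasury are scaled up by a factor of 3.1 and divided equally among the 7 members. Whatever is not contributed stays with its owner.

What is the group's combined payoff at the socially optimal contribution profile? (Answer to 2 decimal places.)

Each contributed unit returns 3.100 to the group as a whole (0.4429 to each of 7 players), which exceeds 1, so the social optimum is full contribution: group total = 3.100 × 385 = 1193.50.

1193.50 gold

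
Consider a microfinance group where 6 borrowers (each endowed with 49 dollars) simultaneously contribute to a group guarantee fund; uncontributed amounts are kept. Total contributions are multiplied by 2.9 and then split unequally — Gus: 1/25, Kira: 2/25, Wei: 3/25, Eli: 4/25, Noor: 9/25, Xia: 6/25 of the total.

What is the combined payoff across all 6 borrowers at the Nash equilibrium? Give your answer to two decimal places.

Player j's private return per contributed unit is 2.9 × (j's share). Contributing is weakly dominant for j when that share is at least 1/2.9 = 0.3448, and contributing 0 is dominant otherwise.
The only share above 0.3448 is Noor's 9/25, contributing 49; the remaining 5 contribute 0. Total contributed: 49.
The group guarantee fund pays out 2.9 × 49 = 142.10 in total (split across the unequal shares, but the aggregate is all that matters for the group sum).
The 5 free-riders keep 49 each, adding 245. Group total = 245 + 142.10 = 387.10.

387.10 dollars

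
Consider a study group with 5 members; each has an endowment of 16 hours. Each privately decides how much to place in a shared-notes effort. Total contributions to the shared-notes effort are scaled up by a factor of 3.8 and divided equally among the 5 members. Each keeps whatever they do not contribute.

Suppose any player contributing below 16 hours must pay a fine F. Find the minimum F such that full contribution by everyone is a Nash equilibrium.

Given the others contribute fully, the best deviation is to contribute 0 (any partial contribution still incurs the fine and gives up units whose private return 0.7600 is below 1).
Deviating from 16 to 0 saves 16 hours but forfeits the deviator's share of the drop in the shared-notes effort: 3.8/5 × 16 = 12.16.
So the deviation gain is 16 − 12.16 = 3.84, and the fine must be at least 3.84 hours to wipe it out.

3.84 hours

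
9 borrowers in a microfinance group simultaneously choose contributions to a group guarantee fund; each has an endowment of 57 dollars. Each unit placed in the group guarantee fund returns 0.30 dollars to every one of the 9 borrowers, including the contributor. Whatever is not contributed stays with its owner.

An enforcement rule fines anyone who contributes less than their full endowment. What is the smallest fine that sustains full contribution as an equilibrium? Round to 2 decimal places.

39.90 dollars

Given the others contribute fully, the best deviation is to contribute 0 (any partial contribution still incurs the fine and gives up units whose private return 0.30 is below 1).
Deviating from 57 to 0 saves 57 dollars but forfeits the deviator's share of the drop in the group guarantee fund: 0.30 × 57 = 17.10.
So the deviation gain is 57 − 17.10 = 39.90, and the fine must be at least 39.90 dollars to wipe it out.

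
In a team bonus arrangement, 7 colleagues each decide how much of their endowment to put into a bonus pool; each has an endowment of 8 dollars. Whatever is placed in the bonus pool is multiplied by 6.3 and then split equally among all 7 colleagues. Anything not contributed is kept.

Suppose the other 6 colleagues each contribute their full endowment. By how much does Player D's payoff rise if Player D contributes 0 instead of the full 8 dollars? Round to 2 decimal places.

0.80 dollars

Switching from a contribution of 8 to 0 lets Player D keep an extra 8 dollars, but lowers the bonus pool by 8, which costs Player D their own share of that drop: 6.3/7 × 8 = 7.20.
Net gain = 8 − 7.20 = 0.80. The private return per contributed unit (0.9000) is below 1, so free-riding is indeed the best response regardless of what the others do.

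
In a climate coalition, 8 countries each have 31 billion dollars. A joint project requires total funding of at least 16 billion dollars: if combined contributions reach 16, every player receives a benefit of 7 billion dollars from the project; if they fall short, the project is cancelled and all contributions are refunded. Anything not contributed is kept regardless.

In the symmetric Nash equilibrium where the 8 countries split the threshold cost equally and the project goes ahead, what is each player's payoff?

Equal share of the threshold: 16/8 = 2.
At this profile no one gains by cutting their contribution: any cut drops the total below 16, the project is cancelled, contributions are refunded, and the deviator ends with 31, which is less than 31 − 2 + 7 = 36. Contributing more than 2 just wastes the excess. So contributing exactly 2 is a best response.
Each player's payoff: 31 − 2 + 7 = 36.

36 billion dollars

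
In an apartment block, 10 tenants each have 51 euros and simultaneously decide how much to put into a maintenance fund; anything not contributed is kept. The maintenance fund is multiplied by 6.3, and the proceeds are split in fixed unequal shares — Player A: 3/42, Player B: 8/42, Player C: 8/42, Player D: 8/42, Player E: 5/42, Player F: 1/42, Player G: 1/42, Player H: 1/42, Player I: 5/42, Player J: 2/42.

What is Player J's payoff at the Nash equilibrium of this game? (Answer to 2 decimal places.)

Player j's private return per contributed unit is 6.3 × (j's share). Contributing is weakly dominant for j when that share is at least 1/6.3 = 0.1587, and contributing 0 is dominant otherwise.
The shares above 0.1587 belong to Player B, Player C and Player D, contributing 51 each; the remaining 7 contribute 0. Total contributed: 153.
Player J keeps 51 and receives 6.3 × 153 × 2/42 = 45.90 from the maintenance fund, for a payoff of 96.90.

96.90 euros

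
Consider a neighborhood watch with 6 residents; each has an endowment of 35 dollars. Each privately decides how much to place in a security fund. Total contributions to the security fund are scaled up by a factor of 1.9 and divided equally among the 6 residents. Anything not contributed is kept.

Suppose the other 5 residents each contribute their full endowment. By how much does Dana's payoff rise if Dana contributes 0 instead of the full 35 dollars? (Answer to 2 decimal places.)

23.92 dollars

Switching from a contribution of 35 to 0 lets Dana keep an extra 35 dollars, but lowers the security fund by 35, which costs Dana their own share of that drop: 1.9/6 × 35 = 11.08.
Net gain = 35 − 11.08 = 23.92. The private return per contributed unit (0.3167) is below 1, so free-riding is indeed the best response regardless of what the others do.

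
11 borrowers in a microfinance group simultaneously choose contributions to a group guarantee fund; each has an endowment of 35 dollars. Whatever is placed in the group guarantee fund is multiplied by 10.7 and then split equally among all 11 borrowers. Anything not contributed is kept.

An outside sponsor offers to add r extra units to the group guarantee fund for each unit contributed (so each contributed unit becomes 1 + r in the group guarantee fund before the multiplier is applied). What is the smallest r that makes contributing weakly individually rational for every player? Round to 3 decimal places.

0.028

With matching at rate r, one contributed unit becomes (1 + r) in the group guarantee fund and returns 10.7 × (1 + r) / 11 to the contributor.
Setting this equal to 1: 1 + r = 11/10.7 = 1.0280.
So the minimum matching rate is r = 1.0280 − 1 = 0.028.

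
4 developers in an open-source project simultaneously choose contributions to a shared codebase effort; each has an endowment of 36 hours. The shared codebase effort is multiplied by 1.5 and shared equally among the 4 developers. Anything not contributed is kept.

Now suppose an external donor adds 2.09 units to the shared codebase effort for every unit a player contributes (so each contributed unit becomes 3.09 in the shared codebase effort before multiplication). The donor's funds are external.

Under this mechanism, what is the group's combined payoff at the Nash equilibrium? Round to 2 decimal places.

667.44 hours

Under the mechanism each unit contributed yields 1.5 × 3.09 / 4 = 1.1588 back to its contributor per unit of net cost, which exceeds 1, making full contribution the dominant choice for everyone.
At the Nash equilibrium everyone contributes 36. Group total payoff = 1.5 × 3.09 × 144 = 667.44.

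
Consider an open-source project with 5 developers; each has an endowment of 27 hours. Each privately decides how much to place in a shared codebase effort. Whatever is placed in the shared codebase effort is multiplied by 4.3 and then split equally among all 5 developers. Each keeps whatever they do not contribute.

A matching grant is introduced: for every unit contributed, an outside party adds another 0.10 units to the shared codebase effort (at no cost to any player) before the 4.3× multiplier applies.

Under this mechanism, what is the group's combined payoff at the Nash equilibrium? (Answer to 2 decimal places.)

With the mechanism, a contributed unit returns 4.3 × 1.10 / 5 = 0.9460 per unit of net cost — still below 1 — so contributing 0 remains dominant for every player.
Everyone keeps their endowment and the group total is 5 × 27 = 135.

135.00 hours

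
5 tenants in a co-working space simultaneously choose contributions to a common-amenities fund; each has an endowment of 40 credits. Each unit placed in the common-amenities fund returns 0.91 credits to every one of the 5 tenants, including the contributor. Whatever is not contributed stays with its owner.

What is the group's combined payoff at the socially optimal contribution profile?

910.00 credits

Each contributed unit returns 4.550 to the group as a whole (0.91 to each of 5 players), which exceeds 1, so the social optimum is full contribution: group total = 4.550 × 200 = 910.00.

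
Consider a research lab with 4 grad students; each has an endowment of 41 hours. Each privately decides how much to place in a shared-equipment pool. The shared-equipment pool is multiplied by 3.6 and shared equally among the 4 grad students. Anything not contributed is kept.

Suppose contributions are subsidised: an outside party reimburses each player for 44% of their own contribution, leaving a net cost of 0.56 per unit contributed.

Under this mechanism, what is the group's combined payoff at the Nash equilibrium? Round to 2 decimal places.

662.56 hours

Under the mechanism each unit contributed yields (3.6/4) / 0.56 = 1.6071 back to its contributor per unit of net cost, which exceeds 1, making full contribution the dominant choice for everyone.
So the Nash equilibrium is full contribution by all 4; the group earns 4 × (41 × 0.44 + 3.6 × 41) = 662.56.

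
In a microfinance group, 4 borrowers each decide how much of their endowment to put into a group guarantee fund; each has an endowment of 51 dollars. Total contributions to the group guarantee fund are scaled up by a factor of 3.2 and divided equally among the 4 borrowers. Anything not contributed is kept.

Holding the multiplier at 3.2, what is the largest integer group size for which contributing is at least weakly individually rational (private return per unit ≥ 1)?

3

Private return per unit is 3.2/(group size), which is ≥ 1 whenever the group size is ≤ 3.2.
The largest such integer is 3.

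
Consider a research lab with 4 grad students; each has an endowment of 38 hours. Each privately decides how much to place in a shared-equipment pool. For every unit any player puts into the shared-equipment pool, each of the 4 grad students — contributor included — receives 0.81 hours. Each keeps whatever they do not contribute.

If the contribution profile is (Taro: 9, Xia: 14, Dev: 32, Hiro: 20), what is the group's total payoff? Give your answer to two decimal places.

320.00 hours

Total contributed: 9 + 14 + 32 + 20 = 75; total kept: 4 × 38 − 75 = 77.
The shared-equipment pool pays out 0.81 × 4 × 75 = 243.00 in aggregate.
Group total = 77 + 243.00 = 320.00.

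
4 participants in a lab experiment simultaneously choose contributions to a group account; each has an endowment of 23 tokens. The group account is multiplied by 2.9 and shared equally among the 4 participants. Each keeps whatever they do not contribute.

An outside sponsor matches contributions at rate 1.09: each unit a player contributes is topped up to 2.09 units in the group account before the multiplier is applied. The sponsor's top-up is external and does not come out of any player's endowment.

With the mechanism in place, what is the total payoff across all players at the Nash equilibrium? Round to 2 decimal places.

557.61 tokens

The effective private return per unit is now 2.9 × 2.09 / 4 = 1.5153 > 1, so every player's dominant strategy flips to full contribution.
So the Nash equilibrium is full contribution by all 4; the group earns 2.9 × 2.09 × 92 = 557.61.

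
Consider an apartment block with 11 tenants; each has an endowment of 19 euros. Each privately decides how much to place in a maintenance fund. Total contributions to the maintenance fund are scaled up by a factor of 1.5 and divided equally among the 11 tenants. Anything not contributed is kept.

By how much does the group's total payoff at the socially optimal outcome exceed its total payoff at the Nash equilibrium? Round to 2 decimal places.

Each contributed unit returns 1.5/11 = 0.1364 to its contributor — below 1 — so contributing 0 is dominant for every player. At the Nash equilibrium everyone keeps their 19, and the group total is 11 × 19 = 209.
Each contributed unit returns 1.500 to the group as a whole (0.1364 to each of 11 players), which exceeds 1, so the social optimum is full contribution: group total = 1.500 × 209 = 313.50.
Efficiency loss = 313.50 − 209 = 104.50.

104.50 euros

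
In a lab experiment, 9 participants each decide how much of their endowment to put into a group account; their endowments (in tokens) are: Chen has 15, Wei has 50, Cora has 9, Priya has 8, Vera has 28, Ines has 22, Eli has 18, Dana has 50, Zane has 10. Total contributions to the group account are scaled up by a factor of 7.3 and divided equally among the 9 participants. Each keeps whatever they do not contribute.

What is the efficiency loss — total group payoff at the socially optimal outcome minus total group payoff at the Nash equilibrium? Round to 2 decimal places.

The private return per contributed unit is 7.3/9 = 0.8111 < 1 for every player regardless of endowment, so the Nash equilibrium is zero contribution and the group total is Σ E_j = 15 + 50 + 9 + 8 + 28 + 22 + 18 + 50 + 10 = 210.
Each contributed unit returns 7.300 to the group, so the social optimum is full contribution by everyone: group total = 7.300 × 210 = 1533.00.
Efficiency loss = (7.300 − 1) × 210 = 1323.00.

1323.00 tokens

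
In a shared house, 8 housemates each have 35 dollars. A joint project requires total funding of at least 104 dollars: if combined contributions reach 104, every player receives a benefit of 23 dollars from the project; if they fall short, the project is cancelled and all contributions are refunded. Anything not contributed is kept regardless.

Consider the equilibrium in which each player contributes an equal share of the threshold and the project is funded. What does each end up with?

Equal share of the threshold: 104/8 = 13.
At this profile no one gains by cutting their contribution: any cut drops the total below 104, the project is cancelled, contributions are refunded, and the deviator ends with 35, which is less than 35 − 13 + 23 = 45. Contributing more than 13 just wastes the excess. So contributing exactly 13 is a best response.
Each player's payoff: 35 − 13 + 23 = 45.

45 dollars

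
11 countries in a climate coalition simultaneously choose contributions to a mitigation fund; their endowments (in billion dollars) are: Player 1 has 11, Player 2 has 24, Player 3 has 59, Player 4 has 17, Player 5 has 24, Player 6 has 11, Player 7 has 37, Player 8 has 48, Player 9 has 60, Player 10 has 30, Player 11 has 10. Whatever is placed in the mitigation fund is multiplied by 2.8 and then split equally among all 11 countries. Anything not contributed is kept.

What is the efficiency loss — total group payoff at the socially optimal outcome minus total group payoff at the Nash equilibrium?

The private return per contributed unit is 2.8/11 = 0.2545 < 1 for every player regardless of endowment, so the Nash equilibrium is zero contribution and the group total is Σ E_j = 11 + 24 + 59 + 17 + 24 + 11 + 37 + 48 + 60 + 30 + 10 = 331.
Each contributed unit returns 2.800 to the group, so the social optimum is full contribution by everyone: group total = 2.800 × 331 = 926.80.
Efficiency loss = (2.800 − 1) × 331 = 595.80.

595.80 billion dollars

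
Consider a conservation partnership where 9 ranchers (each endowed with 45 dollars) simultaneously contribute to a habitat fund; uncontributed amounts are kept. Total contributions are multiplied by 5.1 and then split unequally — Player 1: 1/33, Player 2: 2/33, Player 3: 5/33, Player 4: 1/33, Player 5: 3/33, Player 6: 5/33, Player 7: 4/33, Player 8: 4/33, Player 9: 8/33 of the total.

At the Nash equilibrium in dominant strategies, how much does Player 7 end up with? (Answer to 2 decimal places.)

72.82 dollars

A player with share s gets back 5.1·s per unit contributed, so full contribution is dominant for anyone with s > 1/5.1 = 0.1961 and zero contribution is dominant for anyone below.
Only Player 9 (8/33) clears that bar, contributing 45; the remaining 8 contribute 0. Total contributed: 45.
Player 7 keeps 45 and receives 5.1 × 45 × 4/33 = 27.82 from the habitat fund, for a payoff of 72.82.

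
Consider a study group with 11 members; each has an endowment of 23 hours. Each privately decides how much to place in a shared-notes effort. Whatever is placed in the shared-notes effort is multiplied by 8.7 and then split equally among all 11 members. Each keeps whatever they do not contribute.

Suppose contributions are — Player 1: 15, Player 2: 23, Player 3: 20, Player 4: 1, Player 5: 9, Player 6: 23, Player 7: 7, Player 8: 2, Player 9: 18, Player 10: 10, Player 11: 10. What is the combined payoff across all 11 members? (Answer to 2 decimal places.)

1315.60 hours

Total contributed: 15 + 23 + 20 + 1 + 9 + 23 + 7 + 2 + 18 + 10 + 10 = 138; total kept: 11 × 23 − 138 = 115.
The shared-notes effort pays out 8.7 × 138 = 1200.60 in aggregate.
Group total = 115 + 1200.60 = 1315.60.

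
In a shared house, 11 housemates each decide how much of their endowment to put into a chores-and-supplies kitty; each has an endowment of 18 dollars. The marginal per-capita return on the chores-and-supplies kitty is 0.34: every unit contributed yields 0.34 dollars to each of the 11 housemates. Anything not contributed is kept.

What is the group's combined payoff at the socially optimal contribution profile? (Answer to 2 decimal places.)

740.52 dollars

Each contributed unit returns 3.740 to the group as a whole (0.34 to each of 11 players), which exceeds 1, so the social optimum is full contribution: group total = 3.740 × 198 = 740.52.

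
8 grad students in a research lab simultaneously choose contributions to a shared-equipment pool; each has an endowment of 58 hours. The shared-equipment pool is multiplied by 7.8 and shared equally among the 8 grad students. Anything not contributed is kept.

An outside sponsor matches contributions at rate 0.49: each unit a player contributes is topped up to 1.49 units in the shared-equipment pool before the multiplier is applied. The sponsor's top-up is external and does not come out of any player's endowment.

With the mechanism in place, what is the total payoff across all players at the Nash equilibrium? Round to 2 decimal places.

With the mechanism, a contributed unit returns 7.8 × 1.49 / 8 = 1.4528 per unit of net cost to the contributor — now above 1 — so contributing fully is weakly dominant for every player.
At the Nash equilibrium everyone contributes 58. Group total payoff = 7.8 × 1.49 × 464 = 5392.61.

5392.61 hours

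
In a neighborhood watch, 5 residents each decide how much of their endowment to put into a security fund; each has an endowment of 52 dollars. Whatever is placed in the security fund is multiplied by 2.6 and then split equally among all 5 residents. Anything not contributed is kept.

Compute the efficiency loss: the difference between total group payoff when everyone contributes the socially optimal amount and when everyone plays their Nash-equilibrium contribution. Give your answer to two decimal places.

416.00 dollars

Each contributed unit returns 2.6/5 = 0.5200 to its contributor — below 1 — so contributing 0 is dominant for every player. At the Nash equilibrium everyone keeps their 52, and the group total is 5 × 52 = 260.
Each contributed unit returns 2.600 to the group as a whole (0.5200 to each of 5 players), which exceeds 1, so the social optimum is full contribution: group total = 2.600 × 260 = 676.00.
Efficiency loss = 676.00 − 260 = 416.00.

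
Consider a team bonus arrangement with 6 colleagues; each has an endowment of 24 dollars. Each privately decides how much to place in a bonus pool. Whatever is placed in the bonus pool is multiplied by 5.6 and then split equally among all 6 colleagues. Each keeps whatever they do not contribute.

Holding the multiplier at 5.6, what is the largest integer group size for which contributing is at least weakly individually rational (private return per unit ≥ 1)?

Private return per unit is 5.6/(group size), which is ≥ 1 whenever the group size is ≤ 5.6.
The largest such integer is 5.

5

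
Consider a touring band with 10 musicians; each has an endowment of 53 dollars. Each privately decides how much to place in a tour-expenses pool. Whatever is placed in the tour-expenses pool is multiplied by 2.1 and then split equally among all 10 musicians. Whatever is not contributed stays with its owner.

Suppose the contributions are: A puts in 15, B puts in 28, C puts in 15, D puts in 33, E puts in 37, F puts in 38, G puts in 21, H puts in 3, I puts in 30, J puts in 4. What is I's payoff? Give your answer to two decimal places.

Total contributed: 15 + 28 + 15 + 33 + 37 + 38 + 21 + 3 + 30 + 4 = 224.
Each receives 2.1 × 224 / 10 = 47.04 from the tour-expenses pool.
I keeps 53 − 30 = 23, so I's payoff is 23 + 47.04 = 70.04.

70.04 dollars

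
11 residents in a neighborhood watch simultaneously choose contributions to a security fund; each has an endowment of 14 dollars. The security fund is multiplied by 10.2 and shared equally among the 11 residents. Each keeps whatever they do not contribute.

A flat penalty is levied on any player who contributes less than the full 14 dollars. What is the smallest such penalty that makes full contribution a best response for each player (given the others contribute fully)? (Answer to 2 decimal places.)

1.02 dollars

Given the others contribute fully, the best deviation is to contribute 0 (any partial contribution still incurs the fine and gives up units whose private return 0.9273 is below 1).
Deviating from 14 to 0 saves 14 dollars but forfeits the deviator's share of the drop in the security fund: 10.2/11 × 14 = 12.98.
So the deviation gain is 14 − 12.98 = 1.02, and the fine must be at least 1.02 dollars to wipe it out.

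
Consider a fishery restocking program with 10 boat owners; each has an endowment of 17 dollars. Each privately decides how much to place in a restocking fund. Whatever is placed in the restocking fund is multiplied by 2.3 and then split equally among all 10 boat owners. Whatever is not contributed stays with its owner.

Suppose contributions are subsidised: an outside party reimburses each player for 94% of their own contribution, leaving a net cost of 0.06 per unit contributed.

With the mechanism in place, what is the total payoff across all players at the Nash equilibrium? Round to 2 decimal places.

550.80 dollars

With the mechanism, a contributed unit returns (2.3/10) / 0.06 = 3.8333 per unit of net cost to the contributor — now above 1 — so contributing fully is weakly dominant for every player.
At the Nash equilibrium everyone contributes 17. Group total payoff = 10 × (17 × 0.94 + 2.3 × 17) = 550.80.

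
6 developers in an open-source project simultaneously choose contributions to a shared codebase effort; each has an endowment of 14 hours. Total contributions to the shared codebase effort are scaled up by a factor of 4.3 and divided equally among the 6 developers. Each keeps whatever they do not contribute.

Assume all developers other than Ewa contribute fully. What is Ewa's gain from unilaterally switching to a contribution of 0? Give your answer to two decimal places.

3.97 hours

Switching from a contribution of 14 to 0 lets Ewa keep an extra 14 hours, but lowers the shared codebase effort by 14, which costs Ewa their own share of that drop: 4.3/6 × 14 = 10.03.
Net gain = 14 − 10.03 = 3.97. The private return per contributed unit (0.7167) is below 1, so free-riding is indeed the best response regardless of what the others do.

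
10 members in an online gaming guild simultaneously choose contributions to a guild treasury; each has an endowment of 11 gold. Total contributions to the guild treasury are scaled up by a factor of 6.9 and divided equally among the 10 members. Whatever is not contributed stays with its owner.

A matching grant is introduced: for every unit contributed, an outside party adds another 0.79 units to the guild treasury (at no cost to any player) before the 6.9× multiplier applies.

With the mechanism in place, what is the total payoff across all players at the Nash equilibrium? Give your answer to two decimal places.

1358.61 gold

With the mechanism, a contributed unit returns 6.9 × 1.79 / 10 = 1.2351 per unit of net cost to the contributor — now above 1 — so contributing fully is weakly dominant for every player.
So the Nash equilibrium is full contribution by all 10; the group earns 6.9 × 1.79 × 110 = 1358.61.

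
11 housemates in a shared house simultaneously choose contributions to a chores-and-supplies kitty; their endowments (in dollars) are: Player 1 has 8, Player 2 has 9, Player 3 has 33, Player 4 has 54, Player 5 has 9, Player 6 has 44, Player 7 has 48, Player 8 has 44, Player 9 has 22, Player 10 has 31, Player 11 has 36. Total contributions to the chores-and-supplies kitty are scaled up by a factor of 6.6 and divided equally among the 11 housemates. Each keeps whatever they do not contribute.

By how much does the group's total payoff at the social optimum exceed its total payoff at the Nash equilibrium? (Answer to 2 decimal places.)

1892.80 dollars

The private return per contributed unit is 6.6/11 = 0.6000 < 1 for every player regardless of endowment, so the Nash equilibrium is zero contribution and the group total is Σ E_j = 8 + 9 + 33 + 54 + 9 + 44 + 48 + 44 + 22 + 31 + 36 = 338.
Each contributed unit returns 6.600 to the group, so the social optimum is full contribution by everyone: group total = 6.600 × 338 = 2230.80.
Efficiency loss = (6.600 − 1) × 338 = 1892.80.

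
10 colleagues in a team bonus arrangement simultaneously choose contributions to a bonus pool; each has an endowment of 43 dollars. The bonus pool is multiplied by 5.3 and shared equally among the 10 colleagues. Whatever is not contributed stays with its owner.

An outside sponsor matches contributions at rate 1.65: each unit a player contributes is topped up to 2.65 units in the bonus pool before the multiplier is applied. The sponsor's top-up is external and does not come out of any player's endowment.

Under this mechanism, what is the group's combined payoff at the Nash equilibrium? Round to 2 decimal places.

6039.35 dollars

Under the mechanism each unit contributed yields 5.3 × 2.65 / 10 = 1.4045 back to its contributor per unit of net cost, which exceeds 1, making full contribution the dominant choice for everyone.
At the Nash equilibrium everyone contributes 43. Group total payoff = 5.3 × 2.65 × 430 = 6039.35.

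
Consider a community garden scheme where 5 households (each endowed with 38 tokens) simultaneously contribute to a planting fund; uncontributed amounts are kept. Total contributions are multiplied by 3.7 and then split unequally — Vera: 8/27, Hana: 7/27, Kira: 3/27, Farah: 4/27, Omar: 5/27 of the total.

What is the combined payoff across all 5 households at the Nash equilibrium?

A player with share s gets back 3.7·s per unit contributed, so full contribution is dominant for anyone with s > 1/3.7 = 0.2703 and zero contribution is dominant for anyone below.
Vera alone (share 8/27) is above the threshold, contributing 38; the remaining 4 contribute 0. Total contributed: 38.
The planting fund pays out 3.7 × 38 = 140.60 in total (split across the unequal shares, but the aggregate is all that matters for the group sum).
The 4 free-riders keep 38 each, adding 152. Group total = 152 + 140.60 = 292.60.

292.60 tokens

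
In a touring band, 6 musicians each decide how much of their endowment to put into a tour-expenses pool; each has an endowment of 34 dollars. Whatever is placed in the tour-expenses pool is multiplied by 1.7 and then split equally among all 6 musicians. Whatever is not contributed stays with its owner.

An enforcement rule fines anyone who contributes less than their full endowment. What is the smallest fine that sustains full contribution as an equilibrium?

24.37 dollars

Given the others contribute fully, the best deviation is to contribute 0 (any partial contribution still incurs the fine and gives up units whose private return 0.2833 is below 1).
Deviating from 34 to 0 saves 34 dollars but forfeits the deviator's share of the drop in the tour-expenses pool: 1.7/6 × 34 = 9.63.
So the deviation gain is 34 − 9.63 = 24.37, and the fine must be at least 24.37 dollars to wipe it out.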